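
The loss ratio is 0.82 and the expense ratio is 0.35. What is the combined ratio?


Combined ratio = loss ratio + expense ratio
= 0.82 + 0.35
= 1.17


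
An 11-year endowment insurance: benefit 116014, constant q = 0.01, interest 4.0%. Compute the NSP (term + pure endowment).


Term component = 9708.1755
Pure endowment = 11_p_x * v^11 * benefit = 0.895338 * 0.649581 * 116014 = 67473.1226
NSP = 77181.2981


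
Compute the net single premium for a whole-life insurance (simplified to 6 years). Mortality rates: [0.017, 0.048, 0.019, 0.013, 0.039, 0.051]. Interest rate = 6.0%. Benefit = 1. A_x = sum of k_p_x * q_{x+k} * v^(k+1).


v = 0.943396
Year 0: k_p_x=1.0, q=0.017, term=0.016038
Year 1: k_p_x=0.983, q=0.048, term=0.041994
Year 2: k_p_x=0.935816, q=0.019, term=0.014929
Year 3: k_p_x=0.918035, q=0.013, term=0.009453
Year 4: k_p_x=0.906101, q=0.039, term=0.026407
Year 5: k_p_x=0.870763, q=0.051, term=0.031307
A_x = 0.1401


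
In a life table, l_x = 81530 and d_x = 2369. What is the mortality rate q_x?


q_x = d_x / l_x
= 2369 / 81530
= 0.0291


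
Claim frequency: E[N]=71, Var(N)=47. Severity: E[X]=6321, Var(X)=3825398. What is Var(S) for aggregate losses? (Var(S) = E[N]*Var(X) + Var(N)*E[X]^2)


Var(S) = E[N]*Var(X) + Var(N)*E[X]^2
= 71*3825398 + 47*6321^2
= 271603258 + 1877886927
= 2.1495e+09


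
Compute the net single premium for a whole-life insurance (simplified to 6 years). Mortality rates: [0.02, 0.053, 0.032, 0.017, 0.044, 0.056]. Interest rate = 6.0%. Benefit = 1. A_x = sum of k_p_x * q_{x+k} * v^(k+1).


v = 0.943396
Year 0: k_p_x=1.0, q=0.02, term=0.018868
Year 1: k_p_x=0.98, q=0.053, term=0.046226
Year 2: k_p_x=0.92806, q=0.032, term=0.024935
Year 3: k_p_x=0.898362, q=0.017, term=0.012097
Year 4: k_p_x=0.88309, q=0.044, term=0.029035
Year 5: k_p_x=0.844234, q=0.056, term=0.033328
A_x = 0.1645


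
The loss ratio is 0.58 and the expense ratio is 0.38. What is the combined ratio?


Combined ratio = loss ratio + expense ratio
= 0.58 + 0.38
= 0.96


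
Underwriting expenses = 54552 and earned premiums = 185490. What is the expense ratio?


Expense ratio = expenses / premiums
= 54552 / 185490
= 0.2941


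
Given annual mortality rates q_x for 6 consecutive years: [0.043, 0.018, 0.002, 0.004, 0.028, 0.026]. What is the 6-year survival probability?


p_k = 1 - q_k for each year
Survival = product of (1 - q_k)
= 0.957 * 0.982 * 0.998 * 0.996 * 0.972 * 0.974
= 0.8844


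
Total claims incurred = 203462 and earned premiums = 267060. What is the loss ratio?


Loss ratio = claims / premiums
= 203462 / 267060
= 0.7619


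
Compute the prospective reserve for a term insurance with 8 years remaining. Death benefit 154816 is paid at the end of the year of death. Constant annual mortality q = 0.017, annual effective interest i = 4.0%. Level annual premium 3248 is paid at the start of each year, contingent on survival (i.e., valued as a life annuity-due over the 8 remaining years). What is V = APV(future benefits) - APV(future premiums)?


v = 1/(1+i) = 0.961538
APV(future benefits) per unit = sum_{k=0}^{7} k_p_x * q * v^(k+1) = 0.108254
APV(future benefits) = 154816 * 0.108254 = 16759.3794
Life annuity-due factor ä_{x:8} = sum_{k=0}^{7} k_p_x * v^k = 6.622569
APV(future premiums) = 3248 * 6.622569 = 21510.1049
V = 16759.3794 - 21510.1049
= -4750.7255


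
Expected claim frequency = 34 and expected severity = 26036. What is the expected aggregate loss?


E[S] = E[N] * E[X]
= 34 * 26036
= 885224


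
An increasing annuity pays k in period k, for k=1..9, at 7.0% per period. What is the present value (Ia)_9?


(Ia)_n = sum_{k=1}^{n} k * v^k, v = 1/(1+i)
v = 0.934579
Sum computed term by term:
(Ia)_9 = 29.6556


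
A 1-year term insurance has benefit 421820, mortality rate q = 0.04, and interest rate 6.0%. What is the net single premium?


NSP = benefit * q * v
v = 1/(1+i) = 0.943396
NSP = 421820 * 0.04 * 0.943396
= 15917.7358


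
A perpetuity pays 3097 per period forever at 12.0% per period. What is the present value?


PV = PMT / i
= 3097 / 0.12
= 25808.3333


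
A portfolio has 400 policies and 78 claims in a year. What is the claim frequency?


frequency = claims / policies
= 78 / 400
= 0.195


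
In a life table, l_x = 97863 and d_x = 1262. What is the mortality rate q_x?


q_x = d_x / l_x
= 1262 / 97863
= 0.0129


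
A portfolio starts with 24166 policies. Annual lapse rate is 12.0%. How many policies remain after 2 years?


remaining = initial * (1 - lapse)^years
= 24166 * (1 - 0.12)^2
= 24166 * 0.7744
= 18714.1504


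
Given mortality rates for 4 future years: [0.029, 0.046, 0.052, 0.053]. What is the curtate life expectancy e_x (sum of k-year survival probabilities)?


e_x = sum_{k=1}^{n} k_p_x
k_p_x values:
  1_p_x = 0.971
  2_p_x = 0.926334
  3_p_x = 0.878165
  4_p_x = 0.831622
e_x = 3.6071


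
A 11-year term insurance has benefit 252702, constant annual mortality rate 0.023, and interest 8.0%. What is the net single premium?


NSP = benefit * sum_{k=0}^{n-1} k_p_x * q * v^(k+1)
With constant q=0.023, v=0.925926
Sum = 0.149158
NSP = 252702 * 0.149158
= 37692.5457


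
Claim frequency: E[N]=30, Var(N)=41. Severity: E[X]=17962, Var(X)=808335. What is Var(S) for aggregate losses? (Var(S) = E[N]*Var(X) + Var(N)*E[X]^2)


Var(S) = E[N]*Var(X) + Var(N)*E[X]^2
= 30*808335 + 41*17962^2
= 24250050 + 13227971204
= 1.3252e+10


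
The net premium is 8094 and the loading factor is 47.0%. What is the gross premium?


Gross = net * (1 + loading)
= 8094 * (1 + 0.47)
= 8094 * 1.47
= 11898.18


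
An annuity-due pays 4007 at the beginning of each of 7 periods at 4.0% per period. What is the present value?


PV_due = PMT * (1-(1+i)^(-n))/i * (1+i)
PV_immediate = 24050.2331
PV_due = 24050.2331 * 1.04
= 25012.2424


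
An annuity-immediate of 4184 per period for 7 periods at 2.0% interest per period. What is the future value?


FV = PMT * ((1+i)^n - 1) / i
= 4184 * ((1.02)^7 - 1) / 0.02
= 4184 * (1.148686 - 1) / 0.02
= 31105.0417


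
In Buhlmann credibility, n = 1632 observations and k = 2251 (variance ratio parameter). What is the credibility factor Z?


Z = n / (n + k)
= 1632 / (1632 + 2251)
= 1632 / 3883
= 0.4203


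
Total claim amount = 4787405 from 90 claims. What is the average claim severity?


severity = total / number
= 4787405 / 90
= 53193.3889


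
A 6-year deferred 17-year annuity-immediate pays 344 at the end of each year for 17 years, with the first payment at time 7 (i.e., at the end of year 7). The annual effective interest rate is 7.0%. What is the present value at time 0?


PV at time 6 of the 17-year annuity-immediate:
a_n = 344 * (1-(1+0.07)^(-17))/0.07 = 3358.5487
Discount back 6 years to time 0:
PV = 3358.5487 * (1+0.07)^(-6)
= 3358.5487 * 0.666342
= 2237.9428


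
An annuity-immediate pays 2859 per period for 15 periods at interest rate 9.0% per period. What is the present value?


PV = PMT * (1 - (1+i)^(-n)) / i
= 2859 * (1 - (1+0.09)^(-15)) / 0.09
= 2859 * (1 - 0.274538) / 0.09
= 2859 * 8.060688
= 23045.5082


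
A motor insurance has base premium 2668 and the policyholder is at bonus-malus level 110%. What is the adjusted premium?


adjusted = base * BM_level / 100
= 2668 * 110 / 100
= 2668 * 1.1
= 2934.8


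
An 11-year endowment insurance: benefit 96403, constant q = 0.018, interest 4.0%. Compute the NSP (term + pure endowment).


Term component = 14003.6103
Pure endowment = 11_p_x * v^11 * benefit = 0.818892 * 0.649581 * 96403 = 51280.2557
NSP = 65283.866


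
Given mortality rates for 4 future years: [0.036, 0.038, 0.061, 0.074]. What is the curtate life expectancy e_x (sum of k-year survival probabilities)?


e_x = sum_{k=1}^{n} k_p_x
k_p_x values:
  1_p_x = 0.964
  2_p_x = 0.927368
  3_p_x = 0.870799
  4_p_x = 0.806359
e_x = 3.5685


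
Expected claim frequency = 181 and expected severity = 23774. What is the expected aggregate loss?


E[S] = E[N] * E[X]
= 181 * 23774
= 4.3031e+06


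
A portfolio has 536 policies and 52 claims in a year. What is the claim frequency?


frequency = claims / policies
= 52 / 536
= 0.097


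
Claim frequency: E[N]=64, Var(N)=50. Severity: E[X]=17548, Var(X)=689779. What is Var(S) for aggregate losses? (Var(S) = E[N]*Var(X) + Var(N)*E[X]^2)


Var(S) = E[N]*Var(X) + Var(N)*E[X]^2
= 64*689779 + 50*17548^2
= 44145856 + 15396615200
= 1.5441e+10


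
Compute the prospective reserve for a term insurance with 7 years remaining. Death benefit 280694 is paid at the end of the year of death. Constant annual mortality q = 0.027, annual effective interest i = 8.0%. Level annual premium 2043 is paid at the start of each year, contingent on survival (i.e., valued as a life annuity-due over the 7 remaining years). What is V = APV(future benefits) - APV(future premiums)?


v = 1/(1+i) = 0.925926
APV(future benefits) per unit = sum_{k=0}^{6} k_p_x * q * v^(k+1) = 0.130773
APV(future benefits) = 280694 * 0.130773 = 36707.1518
Life annuity-due factor ä_{x:7} = sum_{k=0}^{6} k_p_x * v^k = 5.230914
APV(future premiums) = 2043 * 5.230914 = 10686.7566
V = 36707.1518 - 10686.7566
= 26020.3953


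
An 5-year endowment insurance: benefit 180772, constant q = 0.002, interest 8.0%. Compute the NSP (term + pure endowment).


Term component = 1438.2197
Pure endowment = 5_p_x * v^5 * benefit = 0.99004 * 0.680583 * 180772 = 121804.9932
NSP = 123243.2129


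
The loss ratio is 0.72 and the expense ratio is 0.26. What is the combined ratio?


Combined ratio = loss ratio + expense ratio
= 0.72 + 0.26
= 0.98


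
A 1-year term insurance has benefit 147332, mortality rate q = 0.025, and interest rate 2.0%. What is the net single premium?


NSP = benefit * q * v
v = 1/(1+i) = 0.980392
NSP = 147332 * 0.025 * 0.980392
= 3611.0784


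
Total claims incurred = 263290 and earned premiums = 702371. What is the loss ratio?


Loss ratio = claims / premiums
= 263290 / 702371
= 0.3749


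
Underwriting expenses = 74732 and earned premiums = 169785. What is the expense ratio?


Expense ratio = expenses / premiums
= 74732 / 169785
= 0.4402


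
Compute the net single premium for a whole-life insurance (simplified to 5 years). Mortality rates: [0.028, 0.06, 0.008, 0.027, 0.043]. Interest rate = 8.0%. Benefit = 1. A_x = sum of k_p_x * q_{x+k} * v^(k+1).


v = 0.925926
Year 0: k_p_x=1.0, q=0.028, term=0.025926
Year 1: k_p_x=0.972, q=0.06, term=0.05
Year 2: k_p_x=0.91368, q=0.008, term=0.005802
Year 3: k_p_x=0.906371, q=0.027, term=0.017988
Year 4: k_p_x=0.881899, q=0.043, term=0.025809
A_x = 0.1255


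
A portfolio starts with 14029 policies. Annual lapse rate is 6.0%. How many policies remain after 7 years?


remaining = initial * (1 - lapse)^years
= 14029 * (1 - 0.06)^7
= 14029 * 0.648478
= 9097.4922


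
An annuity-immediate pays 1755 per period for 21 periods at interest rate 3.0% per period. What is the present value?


PV = PMT * (1 - (1+i)^(-n)) / i
= 1755 * (1 - (1+0.03)^(-21)) / 0.03
= 1755 * (1 - 0.537549) / 0.03
= 1755 * 15.415024
= 27053.3674


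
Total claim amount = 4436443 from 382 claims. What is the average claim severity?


severity = total / number
= 4436443 / 382
= 11613.7251


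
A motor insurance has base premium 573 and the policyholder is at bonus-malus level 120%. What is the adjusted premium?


adjusted = base * BM_level / 100
= 573 * 120 / 100
= 573 * 1.2
= 687.6


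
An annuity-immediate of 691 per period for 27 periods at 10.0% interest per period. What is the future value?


FV = PMT * ((1+i)^n - 1) / i
= 691 * ((1.1)^27 - 1) / 0.1
= 691 * (13.109994 - 1) / 0.1
= 83680.0599


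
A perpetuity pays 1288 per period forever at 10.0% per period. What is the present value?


PV = PMT / i
= 1288 / 0.1
= 12880.0


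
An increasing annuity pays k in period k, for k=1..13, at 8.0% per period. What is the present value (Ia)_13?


(Ia)_n = sum_{k=1}^{n} k * v^k, v = 1/(1+i)
v = 0.925926
Sum computed term by term:
(Ia)_13 = 46.9501


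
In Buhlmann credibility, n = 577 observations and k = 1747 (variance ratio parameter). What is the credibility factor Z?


Z = n / (n + k)
= 577 / (577 + 1747)
= 577 / 2324
= 0.2483


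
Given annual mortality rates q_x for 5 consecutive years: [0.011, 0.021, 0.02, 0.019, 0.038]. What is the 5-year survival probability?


p_k = 1 - q_k for each year
Survival = product of (1 - q_k)
= 0.989 * 0.979 * 0.98 * 0.981 * 0.962
= 0.8955


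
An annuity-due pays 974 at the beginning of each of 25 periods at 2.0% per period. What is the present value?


PV_due = PMT * (1-(1+i)^(-n))/i * (1+i)
PV_immediate = 19015.8466
PV_due = 19015.8466 * 1.02
= 19396.1635


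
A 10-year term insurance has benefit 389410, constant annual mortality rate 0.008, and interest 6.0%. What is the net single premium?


NSP = benefit * sum_{k=0}^{n-1} k_p_x * q * v^(k+1)
With constant q=0.008, v=0.943396
Sum = 0.057024
NSP = 389410 * 0.057024
= 22205.6453


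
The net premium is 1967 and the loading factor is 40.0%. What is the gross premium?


Gross = net * (1 + loading)
= 1967 * (1 + 0.4)
= 1967 * 1.4
= 2753.8


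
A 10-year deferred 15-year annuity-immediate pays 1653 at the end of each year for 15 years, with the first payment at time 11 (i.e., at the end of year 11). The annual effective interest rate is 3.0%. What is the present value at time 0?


PV at time 10 of the 15-year annuity-immediate:
a_n = 1653 * (1-(1+0.03)^(-15))/0.03 = 19733.4067
Discount back 10 years to time 0:
PV = 19733.4067 * (1+0.03)^(-10)
= 19733.4067 * 0.744094
= 14683.5078


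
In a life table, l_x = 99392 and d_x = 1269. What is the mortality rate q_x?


q_x = d_x / l_x
= 1269 / 99392
= 0.0128


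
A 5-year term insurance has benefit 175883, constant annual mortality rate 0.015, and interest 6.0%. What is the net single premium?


NSP = benefit * sum_{k=0}^{n-1} k_p_x * q * v^(k+1)
With constant q=0.015, v=0.943396
Sum = 0.061426
NSP = 175883 * 0.061426
= 10803.7853


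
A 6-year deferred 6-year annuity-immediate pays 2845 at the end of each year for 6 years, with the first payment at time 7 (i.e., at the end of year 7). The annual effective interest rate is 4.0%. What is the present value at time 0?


PV at time 6 of the 6-year annuity-immediate:
a_n = 2845 * (1-(1+0.04)^(-6))/0.04 = 14913.8794
Discount back 6 years to time 0:
PV = 14913.8794 * (1+0.04)^(-6)
= 14913.8794 * 0.790315
= 11786.6555


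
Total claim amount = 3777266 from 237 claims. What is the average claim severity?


severity = total / number
= 3777266 / 237
= 15937.8312


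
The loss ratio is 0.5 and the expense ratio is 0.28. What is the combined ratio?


Combined ratio = loss ratio + expense ratio
= 0.5 + 0.28
= 0.78


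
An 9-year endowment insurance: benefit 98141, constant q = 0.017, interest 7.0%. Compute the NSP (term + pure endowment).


Term component = 10237.5886
Pure endowment = 9_p_x * v^9 * benefit = 0.857002 * 0.543934 * 98141 = 45748.635
NSP = 55986.2235


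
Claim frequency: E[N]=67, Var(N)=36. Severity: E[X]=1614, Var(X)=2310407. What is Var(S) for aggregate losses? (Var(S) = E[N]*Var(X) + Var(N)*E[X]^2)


Var(S) = E[N]*Var(X) + Var(N)*E[X]^2
= 67*2310407 + 36*1614^2
= 154797269 + 93779856
= 2.4858e+08


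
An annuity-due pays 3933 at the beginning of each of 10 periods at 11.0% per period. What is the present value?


PV_due = PMT * (1-(1+i)^(-n))/i * (1+i)
PV_immediate = 23162.3495
PV_due = 23162.3495 * 1.11
= 25710.2079


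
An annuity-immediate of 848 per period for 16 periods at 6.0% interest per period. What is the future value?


FV = PMT * ((1+i)^n - 1) / i
= 848 * ((1.06)^16 - 1) / 0.06
= 848 * (2.540352 - 1) / 0.06
= 21770.3038


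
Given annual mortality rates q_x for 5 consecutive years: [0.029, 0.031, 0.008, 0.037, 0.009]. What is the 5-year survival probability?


p_k = 1 - q_k for each year
Survival = product of (1 - q_k)
= 0.971 * 0.969 * 0.992 * 0.963 * 0.991
= 0.8907


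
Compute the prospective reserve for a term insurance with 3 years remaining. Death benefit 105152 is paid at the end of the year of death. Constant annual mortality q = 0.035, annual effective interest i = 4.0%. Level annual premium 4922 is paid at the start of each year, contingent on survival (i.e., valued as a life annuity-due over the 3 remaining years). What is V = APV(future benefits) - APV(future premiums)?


v = 1/(1+i) = 0.961538
APV(future benefits) per unit = sum_{k=0}^{2} k_p_x * q * v^(k+1) = 0.093856
APV(future benefits) = 105152 * 0.093856 = 9869.1124
Life annuity-due factor ä_{x:3} = sum_{k=0}^{2} k_p_x * v^k = 2.788854
APV(future premiums) = 4922 * 2.788854 = 13726.7417
V = 9869.1124 - 13726.7417
= -3857.6293


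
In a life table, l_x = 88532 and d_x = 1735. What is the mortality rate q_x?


q_x = d_x / l_x
= 1735 / 88532
= 0.0196


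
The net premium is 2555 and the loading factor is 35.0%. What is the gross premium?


Gross = net * (1 + loading)
= 2555 * (1 + 0.35)
= 2555 * 1.35
= 3449.25


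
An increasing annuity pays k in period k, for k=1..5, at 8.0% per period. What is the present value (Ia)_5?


(Ia)_n = sum_{k=1}^{n} k * v^k, v = 1/(1+i)
v = 0.925926
Sum computed term by term:
(Ia)_5 = 11.3651


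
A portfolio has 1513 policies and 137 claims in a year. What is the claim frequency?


frequency = claims / policies
= 137 / 1513
= 0.0905


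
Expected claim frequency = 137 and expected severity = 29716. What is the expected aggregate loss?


E[S] = E[N] * E[X]
= 137 * 29716
= 4.0711e+06


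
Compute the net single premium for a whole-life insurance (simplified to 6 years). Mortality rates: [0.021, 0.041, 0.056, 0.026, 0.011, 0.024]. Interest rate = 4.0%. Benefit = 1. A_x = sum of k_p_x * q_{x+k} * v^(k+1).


v = 0.961538
Year 0: k_p_x=1.0, q=0.021, term=0.020192
Year 1: k_p_x=0.979, q=0.041, term=0.037111
Year 2: k_p_x=0.938861, q=0.056, term=0.04674
Year 3: k_p_x=0.886285, q=0.026, term=0.019698
Year 4: k_p_x=0.863241, q=0.011, term=0.007805
Year 5: k_p_x=0.853746, q=0.024, term=0.016193
A_x = 0.1477


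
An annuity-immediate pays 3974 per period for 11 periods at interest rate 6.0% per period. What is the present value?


PV = PMT * (1 - (1+i)^(-n)) / i
= 3974 * (1 - (1+0.06)^(-11)) / 0.06
= 3974 * (1 - 0.526788) / 0.06
= 3974 * 7.886875
= 31342.4396


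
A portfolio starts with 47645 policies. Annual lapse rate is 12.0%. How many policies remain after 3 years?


remaining = initial * (1 - lapse)^years
= 47645 * (1 - 0.12)^3
= 47645 * 0.681472
= 32468.7334


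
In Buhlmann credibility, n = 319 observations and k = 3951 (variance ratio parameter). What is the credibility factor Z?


Z = n / (n + k)
= 319 / (319 + 3951)
= 319 / 4270
= 0.0747


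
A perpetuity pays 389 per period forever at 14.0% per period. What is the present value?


PV = PMT / i
= 389 / 0.14
= 2778.5714


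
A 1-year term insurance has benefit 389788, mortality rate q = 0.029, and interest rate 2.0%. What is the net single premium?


NSP = benefit * q * v
v = 1/(1+i) = 0.980392
NSP = 389788 * 0.029 * 0.980392
= 11082.2078


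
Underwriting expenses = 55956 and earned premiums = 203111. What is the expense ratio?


Expense ratio = expenses / premiums
= 55956 / 203111
= 0.2755


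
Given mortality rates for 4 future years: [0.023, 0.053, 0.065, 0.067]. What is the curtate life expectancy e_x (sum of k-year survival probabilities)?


e_x = sum_{k=1}^{n} k_p_x
k_p_x values:
  1_p_x = 0.977
  2_p_x = 0.925219
  3_p_x = 0.86508
  4_p_x = 0.807119
e_x = 3.5744


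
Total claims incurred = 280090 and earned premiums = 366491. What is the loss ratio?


Loss ratio = claims / premiums
= 280090 / 366491
= 0.7642


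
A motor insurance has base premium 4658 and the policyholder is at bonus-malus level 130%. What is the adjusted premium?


adjusted = base * BM_level / 100
= 4658 * 130 / 100
= 4658 * 1.3
= 6055.4


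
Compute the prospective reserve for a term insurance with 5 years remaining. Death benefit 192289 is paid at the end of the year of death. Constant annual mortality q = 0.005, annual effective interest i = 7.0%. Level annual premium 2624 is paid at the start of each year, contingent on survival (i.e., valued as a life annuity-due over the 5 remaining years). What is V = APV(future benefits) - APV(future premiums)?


v = 1/(1+i) = 0.934579
APV(future benefits) per unit = sum_{k=0}^{4} k_p_x * q * v^(k+1) = 0.020311
APV(future benefits) = 192289 * 0.020311 = 3905.5321
Life annuity-due factor ä_{x:5} = sum_{k=0}^{4} k_p_x * v^k = 4.346499
APV(future premiums) = 2624 * 4.346499 = 11405.2124
V = 3905.5321 - 11405.2124
= -7499.6802


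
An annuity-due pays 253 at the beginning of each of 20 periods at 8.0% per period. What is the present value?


PV_due = PMT * (1-(1+i)^(-n))/i * (1+i)
PV_immediate = 2483.9913
PV_due = 2483.9913 * 1.08
= 2682.7106


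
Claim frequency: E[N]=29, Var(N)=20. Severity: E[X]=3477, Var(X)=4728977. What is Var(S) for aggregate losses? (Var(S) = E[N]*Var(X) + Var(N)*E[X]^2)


Var(S) = E[N]*Var(X) + Var(N)*E[X]^2
= 29*4728977 + 20*3477^2
= 137140333 + 241790580
= 3.7893e+08


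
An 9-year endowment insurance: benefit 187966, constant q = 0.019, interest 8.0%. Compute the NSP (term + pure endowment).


Term component = 20889.6263
Pure endowment = 9_p_x * v^9 * benefit = 0.841436 * 0.500249 * 187966 = 79120.0525
NSP = 100009.6788


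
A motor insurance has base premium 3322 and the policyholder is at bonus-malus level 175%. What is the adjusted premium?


adjusted = base * BM_level / 100
= 3322 * 175 / 100
= 3322 * 1.75
= 5813.5


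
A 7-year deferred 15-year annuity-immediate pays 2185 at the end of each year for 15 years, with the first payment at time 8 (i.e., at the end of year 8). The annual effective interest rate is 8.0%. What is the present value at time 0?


PV at time 7 of the 15-year annuity-immediate:
a_n = 2185 * (1-(1+0.08)^(-15))/0.08 = 18702.4609
Discount back 7 years to time 0:
PV = 18702.4609 * (1+0.08)^(-7)
= 18702.4609 * 0.58349
= 10912.7063


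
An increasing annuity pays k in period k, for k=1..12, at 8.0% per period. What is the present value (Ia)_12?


(Ia)_n = sum_{k=1}^{n} k * v^k, v = 1/(1+i)
v = 0.925926
Sum computed term by term:
(Ia)_12 = 42.17


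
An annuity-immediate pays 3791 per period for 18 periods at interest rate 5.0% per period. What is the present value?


PV = PMT * (1 - (1+i)^(-n)) / i
= 3791 * (1 - (1+0.05)^(-18)) / 0.05
= 3791 * (1 - 0.415521) / 0.05
= 3791 * 11.689587
= 44315.2239


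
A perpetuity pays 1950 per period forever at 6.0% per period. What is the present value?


PV = PMT / i
= 1950 / 0.06
= 32500.0


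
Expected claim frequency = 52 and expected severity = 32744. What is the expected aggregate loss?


E[S] = E[N] * E[X]
= 52 * 32744
= 1.7027e+06


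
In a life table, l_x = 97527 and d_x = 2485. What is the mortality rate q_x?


q_x = d_x / l_x
= 2485 / 97527
= 0.0255


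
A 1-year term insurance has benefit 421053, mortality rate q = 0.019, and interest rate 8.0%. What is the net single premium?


NSP = benefit * q * v
v = 1/(1+i) = 0.925926
NSP = 421053 * 0.019 * 0.925926
= 7407.4139


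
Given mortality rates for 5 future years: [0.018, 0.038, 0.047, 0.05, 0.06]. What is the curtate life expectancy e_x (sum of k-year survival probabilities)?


e_x = sum_{k=1}^{n} k_p_x
k_p_x values:
  1_p_x = 0.982
  2_p_x = 0.944684
  3_p_x = 0.900284
  4_p_x = 0.85527
  5_p_x = 0.803953
e_x = 4.4862


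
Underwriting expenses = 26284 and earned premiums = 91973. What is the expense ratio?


Expense ratio = expenses / premiums
= 26284 / 91973
= 0.2858


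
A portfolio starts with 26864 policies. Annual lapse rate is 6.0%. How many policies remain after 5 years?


remaining = initial * (1 - lapse)^years
= 26864 * (1 - 0.06)^5
= 26864 * 0.733904
= 19715.5977


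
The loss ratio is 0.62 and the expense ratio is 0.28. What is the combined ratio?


Combined ratio = loss ratio + expense ratio
= 0.62 + 0.28
= 0.9


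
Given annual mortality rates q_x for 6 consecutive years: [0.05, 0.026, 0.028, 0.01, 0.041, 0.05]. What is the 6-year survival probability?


p_k = 1 - q_k for each year
Survival = product of (1 - q_k)
= 0.95 * 0.974 * 0.972 * 0.99 * 0.959 * 0.95
= 0.8112


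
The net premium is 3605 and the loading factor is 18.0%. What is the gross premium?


Gross = net * (1 + loading)
= 3605 * (1 + 0.18)
= 3605 * 1.18
= 4253.9


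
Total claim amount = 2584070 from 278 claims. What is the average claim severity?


severity = total / number
= 2584070 / 278
= 9295.2158


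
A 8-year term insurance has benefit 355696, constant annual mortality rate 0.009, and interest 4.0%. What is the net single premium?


NSP = benefit * sum_{k=0}^{n-1} k_p_x * q * v^(k+1)
With constant q=0.009, v=0.961538
Sum = 0.058829
NSP = 355696 * 0.058829
= 20925.2765


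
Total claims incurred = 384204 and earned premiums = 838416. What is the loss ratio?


Loss ratio = claims / premiums
= 384204 / 838416
= 0.4582


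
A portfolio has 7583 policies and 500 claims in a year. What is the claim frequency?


frequency = claims / policies
= 500 / 7583
= 0.0659


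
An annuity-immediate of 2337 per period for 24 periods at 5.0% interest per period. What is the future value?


FV = PMT * ((1+i)^n - 1) / i
= 2337 * ((1.05)^24 - 1) / 0.05
= 2337 * (3.2251 - 1) / 0.05
= 104001.1714


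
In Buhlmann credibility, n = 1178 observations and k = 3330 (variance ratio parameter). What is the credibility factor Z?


Z = n / (n + k)
= 1178 / (1178 + 3330)
= 1178 / 4508
= 0.2613


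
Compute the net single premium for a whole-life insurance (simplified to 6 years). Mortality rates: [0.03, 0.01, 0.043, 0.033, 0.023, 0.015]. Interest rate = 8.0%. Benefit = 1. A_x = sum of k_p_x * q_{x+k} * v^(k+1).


v = 0.925926
Year 0: k_p_x=1.0, q=0.03, term=0.027778
Year 1: k_p_x=0.97, q=0.01, term=0.008316
Year 2: k_p_x=0.9603, q=0.043, term=0.03278
Year 3: k_p_x=0.919007, q=0.033, term=0.022291
Year 4: k_p_x=0.88868, q=0.023, term=0.013911
Year 5: k_p_x=0.86824, q=0.015, term=0.008207
A_x = 0.1133


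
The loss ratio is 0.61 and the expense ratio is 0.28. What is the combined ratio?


Combined ratio = loss ratio + expense ratio
= 0.61 + 0.28
= 0.89


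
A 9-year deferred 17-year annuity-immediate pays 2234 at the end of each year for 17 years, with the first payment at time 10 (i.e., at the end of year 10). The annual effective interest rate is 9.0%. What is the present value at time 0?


PV at time 9 of the 17-year annuity-immediate:
a_n = 2234 * (1-(1+0.09)^(-17))/0.09 = 19086.4725
Discount back 9 years to time 0:
PV = 19086.4725 * (1+0.09)^(-9)
= 19086.4725 * 0.460428
= 8787.9421


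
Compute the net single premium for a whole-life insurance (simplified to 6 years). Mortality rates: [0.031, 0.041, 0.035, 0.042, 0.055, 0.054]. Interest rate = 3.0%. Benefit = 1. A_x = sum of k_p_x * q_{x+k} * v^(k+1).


v = 0.970874
Year 0: k_p_x=1.0, q=0.031, term=0.030097
Year 1: k_p_x=0.969, q=0.041, term=0.037448
Year 2: k_p_x=0.929271, q=0.035, term=0.029765
Year 3: k_p_x=0.896747, q=0.042, term=0.033463
Year 4: k_p_x=0.859083, q=0.055, term=0.040758
Year 5: k_p_x=0.811834, q=0.054, term=0.036714
A_x = 0.2082


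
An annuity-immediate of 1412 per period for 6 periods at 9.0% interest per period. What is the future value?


FV = PMT * ((1+i)^n - 1) / i
= 1412 * ((1.09)^6 - 1) / 0.09
= 1412 * (1.6771 - 1) / 0.09
= 10622.9484


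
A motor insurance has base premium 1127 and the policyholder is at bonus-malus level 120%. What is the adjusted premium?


adjusted = base * BM_level / 100
= 1127 * 120 / 100
= 1127 * 1.2
= 1352.4


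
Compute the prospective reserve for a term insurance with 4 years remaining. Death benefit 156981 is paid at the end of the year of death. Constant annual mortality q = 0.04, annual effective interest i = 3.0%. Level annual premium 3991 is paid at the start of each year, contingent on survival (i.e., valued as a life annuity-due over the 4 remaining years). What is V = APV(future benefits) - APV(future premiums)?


v = 1/(1+i) = 0.970874
APV(future benefits) per unit = sum_{k=0}^{3} k_p_x * q * v^(k+1) = 0.140209
APV(future benefits) = 156981 * 0.140209 = 22010.2237
Life annuity-due factor ä_{x:4} = sum_{k=0}^{3} k_p_x * v^k = 3.610394
APV(future premiums) = 3991 * 3.610394 = 14409.0824
V = 22010.2237 - 14409.0824
= 7601.1412


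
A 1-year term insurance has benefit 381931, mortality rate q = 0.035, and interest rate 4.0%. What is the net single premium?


NSP = benefit * q * v
v = 1/(1+i) = 0.961538
NSP = 381931 * 0.035 * 0.961538
= 12853.4471


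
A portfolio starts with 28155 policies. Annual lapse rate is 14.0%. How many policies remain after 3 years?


remaining = initial * (1 - lapse)^years
= 28155 * (1 - 0.14)^3
= 28155 * 0.636056
= 17908.1567


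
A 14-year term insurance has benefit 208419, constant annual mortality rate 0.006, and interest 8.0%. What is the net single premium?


NSP = benefit * sum_{k=0}^{n-1} k_p_x * q * v^(k+1)
With constant q=0.006, v=0.925926
Sum = 0.047934
NSP = 208419 * 0.047934
= 9990.2788


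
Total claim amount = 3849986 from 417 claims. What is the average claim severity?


severity = total / number
= 3849986 / 417
= 9232.5803


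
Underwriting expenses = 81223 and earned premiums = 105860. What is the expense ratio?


Expense ratio = expenses / premiums
= 81223 / 105860
= 0.7673


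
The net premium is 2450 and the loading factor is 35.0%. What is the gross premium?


Gross = net * (1 + loading)
= 2450 * (1 + 0.35)
= 2450 * 1.35
= 3307.5


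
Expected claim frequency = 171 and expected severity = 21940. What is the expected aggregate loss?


E[S] = E[N] * E[X]
= 171 * 21940
= 3.7517e+06


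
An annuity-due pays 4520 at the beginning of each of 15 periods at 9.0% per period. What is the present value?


PV_due = PMT * (1-(1+i)^(-n))/i * (1+i)
PV_immediate = 36434.3117
PV_due = 36434.3117 * 1.09
= 39713.3998


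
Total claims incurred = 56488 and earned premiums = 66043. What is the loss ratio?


Loss ratio = claims / premiums
= 56488 / 66043
= 0.8553


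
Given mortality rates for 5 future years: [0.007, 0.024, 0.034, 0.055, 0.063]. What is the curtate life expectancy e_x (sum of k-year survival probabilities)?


e_x = sum_{k=1}^{n} k_p_x
k_p_x values:
  1_p_x = 0.993
  2_p_x = 0.969168
  3_p_x = 0.936216
  4_p_x = 0.884724
  5_p_x = 0.828987
e_x = 4.6121


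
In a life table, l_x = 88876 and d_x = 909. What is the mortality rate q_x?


q_x = d_x / l_x
= 909 / 88876
= 0.0102


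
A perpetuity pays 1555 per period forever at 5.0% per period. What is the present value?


PV = PMT / i
= 1555 / 0.05
= 31100.0


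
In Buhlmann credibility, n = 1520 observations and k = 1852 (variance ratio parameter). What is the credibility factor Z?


Z = n / (n + k)
= 1520 / (1520 + 1852)
= 1520 / 3372
= 0.4508


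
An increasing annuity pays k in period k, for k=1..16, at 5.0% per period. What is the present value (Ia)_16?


(Ia)_n = sum_{k=1}^{n} k * v^k, v = 1/(1+i)
v = 0.952381
Sum computed term by term:
(Ia)_16 = 80.9975


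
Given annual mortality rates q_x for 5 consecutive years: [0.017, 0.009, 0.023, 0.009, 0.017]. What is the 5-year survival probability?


p_k = 1 - q_k for each year
Survival = product of (1 - q_k)
= 0.983 * 0.991 * 0.977 * 0.991 * 0.983
= 0.9271


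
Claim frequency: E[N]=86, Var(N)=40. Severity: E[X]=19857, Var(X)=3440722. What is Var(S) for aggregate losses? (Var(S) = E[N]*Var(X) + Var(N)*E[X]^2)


Var(S) = E[N]*Var(X) + Var(N)*E[X]^2
= 86*3440722 + 40*19857^2
= 295902092 + 15772017960
= 1.6068e+10


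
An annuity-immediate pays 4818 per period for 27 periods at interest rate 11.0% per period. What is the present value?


PV = PMT * (1 - (1+i)^(-n)) / i
= 4818 * (1 - (1+0.11)^(-27)) / 0.11
= 4818 * (1 - 0.059742) / 0.11
= 4818 * 8.5478
= 41183.3015


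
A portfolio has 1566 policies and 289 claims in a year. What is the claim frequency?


frequency = claims / policies
= 289 / 1566
= 0.1845


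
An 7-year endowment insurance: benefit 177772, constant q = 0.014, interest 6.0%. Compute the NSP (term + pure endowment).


Term component = 13367.0546
Pure endowment = 7_p_x * v^7 * benefit = 0.906021 * 0.665057 * 177772 = 107117.5686
NSP = 120484.6232


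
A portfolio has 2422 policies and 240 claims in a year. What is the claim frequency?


frequency = claims / policies
= 240 / 2422
= 0.0991


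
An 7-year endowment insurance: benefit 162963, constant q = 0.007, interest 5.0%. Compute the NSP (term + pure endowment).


Term component = 6472.5892
Pure endowment = 7_p_x * v^7 * benefit = 0.952017 * 0.710681 * 162963 = 110257.631
NSP = 116730.2202


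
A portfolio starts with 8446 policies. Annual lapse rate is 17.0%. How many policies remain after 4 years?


remaining = initial * (1 - lapse)^years
= 8446 * (1 - 0.17)^4
= 8446 * 0.474583
= 4008.3298


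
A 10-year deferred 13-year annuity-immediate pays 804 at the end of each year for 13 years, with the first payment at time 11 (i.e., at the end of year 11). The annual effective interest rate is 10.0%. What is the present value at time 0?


PV at time 10 of the 13-year annuity-immediate:
a_n = 804 * (1-(1+0.1)^(-13))/0.1 = 5711.0984
Discount back 10 years to time 0:
PV = 5711.0984 * (1+0.1)^(-10)
= 5711.0984 * 0.385543
= 2201.8757


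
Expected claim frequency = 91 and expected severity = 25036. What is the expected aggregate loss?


E[S] = E[N] * E[X]
= 91 * 25036
= 2.2783e+06


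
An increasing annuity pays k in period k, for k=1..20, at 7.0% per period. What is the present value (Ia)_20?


(Ia)_n = sum_{k=1}^{n} k * v^k, v = 1/(1+i)
v = 0.934579
Sum computed term by term:
(Ia)_20 = 88.1031


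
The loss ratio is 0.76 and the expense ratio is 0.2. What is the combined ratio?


Combined ratio = loss ratio + expense ratio
= 0.76 + 0.2
= 0.96


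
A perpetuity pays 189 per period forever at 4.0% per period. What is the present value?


PV = PMT / i
= 189 / 0.04
= 4725.0


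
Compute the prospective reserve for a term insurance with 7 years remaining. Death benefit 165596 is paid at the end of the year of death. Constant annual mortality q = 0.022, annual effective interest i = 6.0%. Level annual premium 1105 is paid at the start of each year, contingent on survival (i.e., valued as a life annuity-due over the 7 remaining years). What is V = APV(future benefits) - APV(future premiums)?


v = 1/(1+i) = 0.943396
APV(future benefits) per unit = sum_{k=0}^{6} k_p_x * q * v^(k+1) = 0.115592
APV(future benefits) = 165596 * 0.115592 = 19141.6441
Life annuity-due factor ä_{x:7} = sum_{k=0}^{6} k_p_x * v^k = 5.569453
APV(future premiums) = 1105 * 5.569453 = 6154.2461
V = 19141.6441 - 6154.2461
= 12987.398


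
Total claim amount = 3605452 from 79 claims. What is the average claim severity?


severity = total / number
= 3605452 / 79
= 45638.6329


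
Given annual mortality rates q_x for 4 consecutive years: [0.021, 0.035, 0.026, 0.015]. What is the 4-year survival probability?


p_k = 1 - q_k for each year
Survival = product of (1 - q_k)
= 0.979 * 0.965 * 0.974 * 0.985
= 0.9064


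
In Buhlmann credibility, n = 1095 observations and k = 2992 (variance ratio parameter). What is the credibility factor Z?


Z = n / (n + k)
= 1095 / (1095 + 2992)
= 1095 / 4087
= 0.2679


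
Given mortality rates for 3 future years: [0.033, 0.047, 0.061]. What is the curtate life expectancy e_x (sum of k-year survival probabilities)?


e_x = sum_{k=1}^{n} k_p_x
k_p_x values:
  1_p_x = 0.967
  2_p_x = 0.921551
  3_p_x = 0.865336
e_x = 2.7539


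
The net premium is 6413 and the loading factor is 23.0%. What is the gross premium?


Gross = net * (1 + loading)
= 6413 * (1 + 0.23)
= 6413 * 1.23
= 7887.99


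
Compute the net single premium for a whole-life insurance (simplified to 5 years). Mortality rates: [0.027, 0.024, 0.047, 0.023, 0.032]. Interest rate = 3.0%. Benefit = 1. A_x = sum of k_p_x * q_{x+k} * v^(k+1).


v = 0.970874
Year 0: k_p_x=1.0, q=0.027, term=0.026214
Year 1: k_p_x=0.973, q=0.024, term=0.022011
Year 2: k_p_x=0.949648, q=0.047, term=0.040846
Year 3: k_p_x=0.905015, q=0.023, term=0.018494
Year 4: k_p_x=0.884199, q=0.032, term=0.024407
A_x = 0.132


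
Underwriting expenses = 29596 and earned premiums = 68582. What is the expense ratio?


Expense ratio = expenses / premiums
= 29596 / 68582
= 0.4315


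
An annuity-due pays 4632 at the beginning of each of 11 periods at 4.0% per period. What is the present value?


PV_due = PMT * (1-(1+i)^(-n))/i * (1+i)
PV_immediate = 40578.5281
PV_due = 40578.5281 * 1.04
= 42201.6692


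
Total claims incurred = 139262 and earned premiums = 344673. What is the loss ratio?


Loss ratio = claims / premiums
= 139262 / 344673
= 0.404


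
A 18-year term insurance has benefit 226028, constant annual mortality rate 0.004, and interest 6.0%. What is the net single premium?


NSP = benefit * sum_{k=0}^{n-1} k_p_x * q * v^(k+1)
With constant q=0.004, v=0.943396
Sum = 0.042128
NSP = 226028 * 0.042128
= 9522.0136


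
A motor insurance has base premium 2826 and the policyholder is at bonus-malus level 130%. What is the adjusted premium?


adjusted = base * BM_level / 100
= 2826 * 130 / 100
= 2826 * 1.3
= 3673.8


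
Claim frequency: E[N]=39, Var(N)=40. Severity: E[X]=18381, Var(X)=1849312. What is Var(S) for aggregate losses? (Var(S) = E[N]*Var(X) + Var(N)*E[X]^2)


Var(S) = E[N]*Var(X) + Var(N)*E[X]^2
= 39*1849312 + 40*18381^2
= 72123168 + 13514446440
= 1.3587e+10


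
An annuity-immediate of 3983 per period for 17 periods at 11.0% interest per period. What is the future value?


FV = PMT * ((1+i)^n - 1) / i
= 3983 * ((1.11)^17 - 1) / 0.11
= 3983 * (5.895093 - 1) / 0.11
= 177246.8569


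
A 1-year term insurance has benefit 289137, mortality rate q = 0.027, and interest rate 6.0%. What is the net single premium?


NSP = benefit * q * v
v = 1/(1+i) = 0.943396
NSP = 289137 * 0.027 * 0.943396
= 7364.8104


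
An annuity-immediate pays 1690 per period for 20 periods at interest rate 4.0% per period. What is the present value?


PV = PMT * (1 - (1+i)^(-n)) / i
= 1690 * (1 - (1+0.04)^(-20)) / 0.04
= 1690 * (1 - 0.456387) / 0.04
= 1690 * 13.590326
= 22967.6515


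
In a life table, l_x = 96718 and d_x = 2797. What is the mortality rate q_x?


q_x = d_x / l_x
= 2797 / 96718
= 0.0289


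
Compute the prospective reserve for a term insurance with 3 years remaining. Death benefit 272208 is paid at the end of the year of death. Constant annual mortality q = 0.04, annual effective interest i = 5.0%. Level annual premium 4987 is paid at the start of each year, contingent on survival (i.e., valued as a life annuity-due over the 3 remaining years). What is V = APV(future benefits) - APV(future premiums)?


v = 1/(1+i) = 0.952381
APV(future benefits) per unit = sum_{k=0}^{2} k_p_x * q * v^(k+1) = 0.10477
APV(future benefits) = 272208 * 0.10477 = 28519.1449
Life annuity-due factor ä_{x:3} = sum_{k=0}^{2} k_p_x * v^k = 2.750204
APV(future premiums) = 4987 * 2.750204 = 13715.2678
V = 28519.1449 - 13715.2678
= 14803.8771


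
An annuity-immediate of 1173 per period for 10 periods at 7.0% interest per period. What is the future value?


FV = PMT * ((1+i)^n - 1) / i
= 1173 * ((1.07)^10 - 1) / 0.07
= 1173 * (1.967151 - 1) / 0.07
= 16206.6935


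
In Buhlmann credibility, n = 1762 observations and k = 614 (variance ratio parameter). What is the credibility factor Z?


Z = n / (n + k)
= 1762 / (1762 + 614)
= 1762 / 2376
= 0.7416
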